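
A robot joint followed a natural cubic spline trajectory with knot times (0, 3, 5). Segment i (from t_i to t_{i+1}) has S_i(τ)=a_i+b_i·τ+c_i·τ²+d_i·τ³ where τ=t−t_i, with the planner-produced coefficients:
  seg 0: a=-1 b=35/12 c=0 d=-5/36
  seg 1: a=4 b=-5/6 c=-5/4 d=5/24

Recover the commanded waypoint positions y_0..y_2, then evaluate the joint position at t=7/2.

y_0=-1 y_1=4 y_2=-1
S(7/2) = 211/64

y_0 = S_0(0) = a_0 = -1
y_1 = S_1(0) = a_1 = 4
y_2 = S_1(2) = -1
t_q=7/2 is in segment 1 (τ=1/2); S_1(τ)=211/64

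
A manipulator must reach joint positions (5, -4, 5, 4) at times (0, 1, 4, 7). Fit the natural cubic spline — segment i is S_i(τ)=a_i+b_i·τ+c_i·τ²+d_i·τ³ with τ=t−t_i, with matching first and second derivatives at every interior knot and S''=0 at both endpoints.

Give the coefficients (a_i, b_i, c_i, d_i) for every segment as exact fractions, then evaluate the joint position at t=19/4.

Δ: Δ0=-9, Δ1=3, Δ2=-1/3
row 1: diag=8, rhs=72; c'=3/8, d'=9
row 2: denom=12−3·3/8=87/8; d'=(-20−3·9)/(87/8)=-376/87
back: M2=-376/87
back: M1=9−3/8·-376/87=308/29
M: M0=0, M1=308/29, M2=-376/87, M3=0
seg 0: a=5, c=M0/2=0, d=(M1−M0)/(6·1)=154/87, b=Δ0−h0·(2M0+M1)/6=-937/87
seg 1: a=-4, c=M1/2=154/29, d=(M2−M1)/(6·3)=-650/783, b=Δ1−h1·(2M1+M2)/6=-475/87
seg 2: a=5, c=M2/2=-188/87, d=(M3−M2)/(6·3)=188/783, b=Δ2−h2·(2M2+M3)/6=347/87
t_q=19/4 → seg 2, τ=3/4; S=5+347/87·τ+-188/87·τ²+188/783·τ³=3191/464

  seg 0: a=5 b=-937/87 c=0 d=154/87
  seg 1: a=-4 b=-475/87 c=154/29 d=-650/783
  seg 2: a=5 b=347/87 c=-188/87 d=188/783
S(19/4) = 3191/464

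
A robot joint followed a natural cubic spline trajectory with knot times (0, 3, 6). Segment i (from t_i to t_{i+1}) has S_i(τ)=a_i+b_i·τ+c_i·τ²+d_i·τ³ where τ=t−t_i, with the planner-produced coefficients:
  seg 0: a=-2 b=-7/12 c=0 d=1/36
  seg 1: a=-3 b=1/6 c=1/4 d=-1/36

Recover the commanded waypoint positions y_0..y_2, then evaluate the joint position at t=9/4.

y_0 = S_0(0) = a_0 = -2
y_1 = S_1(0) = a_1 = -3
y_2 = S_1(3) = -1
t_q=9/4 is in segment 0 (τ=9/4); S_0(τ)=-767/256

y_0=-2 y_1=-3 y_2=-1
S(9/4) = -767/256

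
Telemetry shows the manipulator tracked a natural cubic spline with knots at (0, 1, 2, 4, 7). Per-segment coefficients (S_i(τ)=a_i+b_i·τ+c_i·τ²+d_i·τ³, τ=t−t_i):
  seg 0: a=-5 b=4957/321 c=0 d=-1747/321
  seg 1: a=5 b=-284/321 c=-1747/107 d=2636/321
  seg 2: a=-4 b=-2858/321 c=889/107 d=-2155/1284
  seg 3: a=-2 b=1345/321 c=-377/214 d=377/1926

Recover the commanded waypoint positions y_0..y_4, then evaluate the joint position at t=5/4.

y_0 = S_0(0) = a_0 = -5
y_1 = S_1(0) = a_1 = 5
y_2 = S_2(0) = a_2 = -4
y_3 = S_3(0) = a_3 = -2
y_4 = S_3(3) = 0
t_q=5/4 is in segment 1 (τ=1/4); S_1(τ)=3327/856

y_0=-5 y_1=5 y_2=-4 y_3=-2 y_4=0
S(5/4) = 3327/856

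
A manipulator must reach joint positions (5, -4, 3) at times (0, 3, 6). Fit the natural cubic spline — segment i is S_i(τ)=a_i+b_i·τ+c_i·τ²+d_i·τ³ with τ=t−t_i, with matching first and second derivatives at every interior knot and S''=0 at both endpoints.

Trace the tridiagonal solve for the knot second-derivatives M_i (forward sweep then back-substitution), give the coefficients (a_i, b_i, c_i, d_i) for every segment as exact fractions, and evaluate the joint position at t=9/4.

  seg 0: a=5 b=-13/3 c=0 d=4/27
  seg 1: a=-4 b=-1/3 c=4/3 d=-4/27
S(9/4) = -49/16

Δ: Δ0=-3, Δ1=7/3
row 1: diag=12, rhs=32; c'=1/4, d'=8/3
back: M1=8/3
M: M0=0, M1=8/3, M2=0
seg 0: a=5, c=M0/2=0, d=(M1−M0)/(6·3)=4/27, b=Δ0−h0·(2M0+M1)/6=-13/3
seg 1: a=-4, c=M1/2=4/3, d=(M2−M1)/(6·3)=-4/27, b=Δ1−h1·(2M1+M2)/6=-1/3
t_q=9/4 → seg 0, τ=9/4; S=5+-13/3·τ+0·τ²+4/27·τ³=-49/16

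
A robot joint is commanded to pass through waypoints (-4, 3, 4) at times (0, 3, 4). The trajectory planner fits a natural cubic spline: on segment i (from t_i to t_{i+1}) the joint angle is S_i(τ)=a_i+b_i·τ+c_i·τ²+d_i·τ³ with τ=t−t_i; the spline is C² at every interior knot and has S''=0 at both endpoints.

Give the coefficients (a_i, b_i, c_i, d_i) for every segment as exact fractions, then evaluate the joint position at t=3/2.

  seg 0: a=-4 b=17/6 c=0 d=-1/18
  seg 1: a=3 b=4/3 c=-1/2 d=1/6
S(3/2) = 1/16

Δ: Δ0=7/3, Δ1=1
row 1: diag=8, rhs=-8; c'=1/8, d'=-1
back: M1=-1
M: M0=0, M1=-1, M2=0
seg 0: a=-4, c=M0/2=0, d=(M1−M0)/(6·3)=-1/18, b=Δ0−h0·(2M0+M1)/6=17/6
seg 1: a=3, c=M1/2=-1/2, d=(M2−M1)/(6·1)=1/6, b=Δ1−h1·(2M1+M2)/6=4/3
t_q=3/2 → seg 0, τ=3/2; S=-4+17/6·τ+0·τ²+-1/18·τ³=1/16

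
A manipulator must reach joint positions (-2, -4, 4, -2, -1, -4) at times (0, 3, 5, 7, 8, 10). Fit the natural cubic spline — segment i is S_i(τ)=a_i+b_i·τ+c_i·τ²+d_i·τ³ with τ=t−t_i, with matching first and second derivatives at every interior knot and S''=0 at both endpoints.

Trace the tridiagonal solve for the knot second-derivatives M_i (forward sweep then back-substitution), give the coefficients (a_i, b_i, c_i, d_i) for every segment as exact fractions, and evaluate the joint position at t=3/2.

Δ: Δ0=-2/3, Δ1=4, Δ2=-3, Δ3=1, Δ4=-3/2
row 1: diag=10, rhs=28; c'=1/5, d'=14/5
row 2: denom=8−2·1/5=38/5; d'=(-42−2·14/5)/(38/5)=-119/19
row 3: denom=6−2·5/19=104/19; d'=(24−2·-119/19)/(104/19)=347/52
row 4: denom=6−1·19/104=605/104; d'=(-15−1·347/52)/(605/104)=-2254/605
back: M4=-2254/605
back: M3=347/52−19/104·-2254/605=4449/605
back: M2=-119/19−5/19·4449/605=-992/121
back: M1=14/5−1/5·-992/121=2686/605
M: M0=0, M1=2686/605, M2=-992/121, M3=4449/605, M4=-2254/605, M5=0
seg 0: a=-2, c=M0/2=0, d=(M1−M0)/(6·3)=1343/5445, b=Δ0−h0·(2M0+M1)/6=-5239/1815
seg 1: a=-4, c=M1/2=1343/605, d=(M2−M1)/(6·2)=-3823/3630, b=Δ1−h1·(2M1+M2)/6=6848/1815
seg 2: a=4, c=M2/2=-496/121, d=(M3−M2)/(6·2)=9409/7260, b=Δ2−h2·(2M2+M3)/6=26/1815
seg 3: a=-2, c=M3/2=4449/1210, d=(M4−M3)/(6·1)=-6703/3630, b=Δ3−h3·(2M3+M4)/6=-137/165
seg 4: a=-1, c=M4/2=-1127/605, d=(M5−M4)/(6·2)=1127/3630, b=Δ4−h4·(2M4+M5)/6=3571/3630
t_q=3/2 → seg 0, τ=3/2; S=-2+-5239/1815·τ+0·τ²+1343/5445·τ³=-26607/4840

  seg 0: a=-2 b=-5239/1815 c=0 d=1343/5445
  seg 1: a=-4 b=6848/1815 c=1343/605 d=-3823/3630
  seg 2: a=4 b=26/1815 c=-496/121 d=9409/7260
  seg 3: a=-2 b=-137/165 c=4449/1210 d=-6703/3630
  seg 4: a=-1 b=3571/3630 c=-1127/605 d=1127/3630
S(3/2) = -26607/4840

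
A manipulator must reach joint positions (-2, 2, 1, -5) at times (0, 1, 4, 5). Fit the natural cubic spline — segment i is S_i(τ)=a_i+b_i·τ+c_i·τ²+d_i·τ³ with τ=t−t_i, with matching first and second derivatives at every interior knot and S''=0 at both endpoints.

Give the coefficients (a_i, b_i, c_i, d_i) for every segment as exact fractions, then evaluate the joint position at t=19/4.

  seg 0: a=-2 b=713/165 c=0 d=-53/165
  seg 1: a=2 b=554/165 c=-53/55 d=-4/45
  seg 2: a=1 b=-796/165 c=-97/55 d=97/165
S(19/4) = -2367/704

Δ: Δ0=4, Δ1=-1/3, Δ2=-6
row 1: diag=8, rhs=-26; c'=3/8, d'=-13/4
row 2: denom=8−3·3/8=55/8; d'=(-34−3·-13/4)/(55/8)=-194/55
back: M2=-194/55
back: M1=-13/4−3/8·-194/55=-106/55
M: M0=0, M1=-106/55, M2=-194/55, M3=0
seg 0: a=-2, c=M0/2=0, d=(M1−M0)/(6·1)=-53/165, b=Δ0−h0·(2M0+M1)/6=713/165
seg 1: a=2, c=M1/2=-53/55, d=(M2−M1)/(6·3)=-4/45, b=Δ1−h1·(2M1+M2)/6=554/165
seg 2: a=1, c=M2/2=-97/55, d=(M3−M2)/(6·1)=97/165, b=Δ2−h2·(2M2+M3)/6=-796/165
t_q=19/4 → seg 2, τ=3/4; S=1+-796/165·τ+-97/55·τ²+97/165·τ³=-2367/704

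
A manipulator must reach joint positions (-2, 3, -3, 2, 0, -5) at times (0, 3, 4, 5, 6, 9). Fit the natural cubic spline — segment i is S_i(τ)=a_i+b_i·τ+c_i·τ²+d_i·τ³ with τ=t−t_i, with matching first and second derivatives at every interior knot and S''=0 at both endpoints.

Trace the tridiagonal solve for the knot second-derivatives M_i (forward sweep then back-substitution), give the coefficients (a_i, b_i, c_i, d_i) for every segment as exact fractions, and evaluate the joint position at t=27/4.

Δ: Δ0=5/3, Δ1=-6, Δ2=5, Δ3=-2, Δ4=-5/3
row 1: diag=8, rhs=-46; c'=1/8, d'=-23/4
row 2: denom=4−1·1/8=31/8; d'=(66−1·-23/4)/(31/8)=574/31
row 3: denom=4−1·8/31=116/31; d'=(-42−1·574/31)/(116/31)=-469/29
row 4: denom=8−1·31/116=897/116; d'=(2−1·-469/29)/(897/116)=2108/897
back: M4=2108/897
back: M3=-469/29−31/116·2108/897=-15070/897
back: M2=574/31−8/31·-15070/897=20498/897
back: M1=-23/4−1/8·20498/897=-7720/897
M: M0=0, M1=-7720/897, M2=20498/897, M3=-15070/897, M4=2108/897, M5=0
seg 0: a=-2, c=M0/2=0, d=(M1−M0)/(6·3)=-3860/8073, b=Δ0−h0·(2M0+M1)/6=1785/299
seg 1: a=3, c=M1/2=-3860/897, d=(M2−M1)/(6·1)=4703/897, b=Δ1−h1·(2M1+M2)/6=-2075/299
seg 2: a=-3, c=M2/2=10249/897, d=(M3−M2)/(6·1)=-152/23, b=Δ2−h2·(2M2+M3)/6=164/897
seg 3: a=2, c=M3/2=-7535/897, d=(M4−M3)/(6·1)=2863/897, b=Δ3−h3·(2M3+M4)/6=2878/897
seg 4: a=0, c=M4/2=1054/897, d=(M5−M4)/(6·3)=-1054/8073, b=Δ4−h4·(2M4+M5)/6=-1201/299
t_q=27/4 → seg 4, τ=3/4; S=0+-1201/299·τ+1054/897·τ²+-1054/8073·τ³=-23027/9568

  seg 0: a=-2 b=1785/299 c=0 d=-3860/8073
  seg 1: a=3 b=-2075/299 c=-3860/897 d=4703/897
  seg 2: a=-3 b=164/897 c=10249/897 d=-152/23
  seg 3: a=2 b=2878/897 c=-7535/897 d=2863/897
  seg 4: a=0 b=-1201/299 c=1054/897 d=-1054/8073
S(27/4) = -23027/9568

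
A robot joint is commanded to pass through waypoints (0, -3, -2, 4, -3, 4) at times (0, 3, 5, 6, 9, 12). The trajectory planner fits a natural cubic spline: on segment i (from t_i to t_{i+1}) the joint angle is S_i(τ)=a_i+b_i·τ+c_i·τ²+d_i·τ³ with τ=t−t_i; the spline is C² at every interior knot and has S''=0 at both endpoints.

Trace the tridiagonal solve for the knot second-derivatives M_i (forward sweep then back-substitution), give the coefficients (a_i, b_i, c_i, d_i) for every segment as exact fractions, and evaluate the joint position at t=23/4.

  seg 0: a=0 b=-97/132 c=0 d=-35/1188
  seg 1: a=-3 b=-101/66 c=-35/132 d=169/264
  seg 2: a=-2 b=56/11 c=118/33 d=-8/3
  seg 3: a=4 b=140/33 c=-146/33 d=221/297
  seg 4: a=-3 b=-73/33 c=25/11 d=-25/99
S(23/4) = 119/44

Δ: Δ0=-1, Δ1=1/2, Δ2=6, Δ3=-7/3, Δ4=7/3
row 1: diag=10, rhs=9; c'=1/5, d'=9/10
row 2: denom=6−2·1/5=28/5; d'=(33−2·9/10)/(28/5)=39/7
row 3: denom=8−1·5/28=219/28; d'=(-50−1·39/7)/(219/28)=-1556/219
row 4: denom=12−3·28/73=792/73; d'=(28−3·-1556/219)/(792/73)=50/11
back: M4=50/11
back: M3=-1556/219−28/73·50/11=-292/33
back: M2=39/7−5/28·-292/33=236/33
back: M1=9/10−1/5·236/33=-35/66
M: M0=0, M1=-35/66, M2=236/33, M3=-292/33, M4=50/11, M5=0
seg 0: a=0, c=M0/2=0, d=(M1−M0)/(6·3)=-35/1188, b=Δ0−h0·(2M0+M1)/6=-97/132
seg 1: a=-3, c=M1/2=-35/132, d=(M2−M1)/(6·2)=169/264, b=Δ1−h1·(2M1+M2)/6=-101/66
seg 2: a=-2, c=M2/2=118/33, d=(M3−M2)/(6·1)=-8/3, b=Δ2−h2·(2M2+M3)/6=56/11
seg 3: a=4, c=M3/2=-146/33, d=(M4−M3)/(6·3)=221/297, b=Δ3−h3·(2M3+M4)/6=140/33
seg 4: a=-3, c=M4/2=25/11, d=(M5−M4)/(6·3)=-25/99, b=Δ4−h4·(2M4+M5)/6=-73/33
t_q=23/4 → seg 2, τ=3/4; S=-2+56/11·τ+118/33·τ²+-8/3·τ³=119/44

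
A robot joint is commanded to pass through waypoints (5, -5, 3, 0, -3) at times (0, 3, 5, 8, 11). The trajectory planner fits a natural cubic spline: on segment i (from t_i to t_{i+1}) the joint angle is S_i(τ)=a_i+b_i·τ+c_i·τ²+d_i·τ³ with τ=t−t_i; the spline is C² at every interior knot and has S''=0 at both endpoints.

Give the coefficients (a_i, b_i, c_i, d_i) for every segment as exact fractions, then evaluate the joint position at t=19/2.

  seg 0: a=5 b=-1057/177 c=0 d=467/1593
  seg 1: a=-5 b=344/177 c=467/177 d=-95/118
  seg 2: a=3 b=502/177 c=-388/177 d=485/1593
  seg 3: a=0 b=-371/177 c=97/177 d=-97/1593
S(19/2) = -999/472

Δ: Δ0=-10/3, Δ1=4, Δ2=-1, Δ3=-1
row 1: diag=10, rhs=44; c'=1/5, d'=22/5
row 2: denom=10−2·1/5=48/5; d'=(-30−2·22/5)/(48/5)=-97/24
row 3: denom=12−3·5/16=177/16; d'=(0−3·-97/24)/(177/16)=194/177
back: M3=194/177
back: M2=-97/24−5/16·194/177=-776/177
back: M1=22/5−1/5·-776/177=934/177
M: M0=0, M1=934/177, M2=-776/177, M3=194/177, M4=0
seg 0: a=5, c=M0/2=0, d=(M1−M0)/(6·3)=467/1593, b=Δ0−h0·(2M0+M1)/6=-1057/177
seg 1: a=-5, c=M1/2=467/177, d=(M2−M1)/(6·2)=-95/118, b=Δ1−h1·(2M1+M2)/6=344/177
seg 2: a=3, c=M2/2=-388/177, d=(M3−M2)/(6·3)=485/1593, b=Δ2−h2·(2M2+M3)/6=502/177
seg 3: a=0, c=M3/2=97/177, d=(M4−M3)/(6·3)=-97/1593, b=Δ3−h3·(2M3+M4)/6=-371/177
t_q=19/2 → seg 3, τ=3/2; S=0+-371/177·τ+97/177·τ²+-97/1593·τ³=-999/472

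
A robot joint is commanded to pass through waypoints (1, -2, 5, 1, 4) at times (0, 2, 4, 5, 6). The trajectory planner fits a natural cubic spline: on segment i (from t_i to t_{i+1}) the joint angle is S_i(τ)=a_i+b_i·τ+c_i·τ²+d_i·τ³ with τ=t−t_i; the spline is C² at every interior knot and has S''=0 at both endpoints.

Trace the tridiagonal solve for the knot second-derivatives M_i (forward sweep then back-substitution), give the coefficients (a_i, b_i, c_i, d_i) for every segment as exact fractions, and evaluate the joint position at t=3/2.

Δ: Δ0=-3/2, Δ1=7/2, Δ2=-4, Δ3=3
row 1: diag=8, rhs=30; c'=1/4, d'=15/4
row 2: denom=6−2·1/4=11/2; d'=(-45−2·15/4)/(11/2)=-105/11
row 3: denom=4−1·2/11=42/11; d'=(42−1·-105/11)/(42/11)=27/2
back: M3=27/2
back: M2=-105/11−2/11·27/2=-12
back: M1=15/4−1/4·-12=27/4
M: M0=0, M1=27/4, M2=-12, M3=27/2, M4=0
seg 0: a=1, c=M0/2=0, d=(M1−M0)/(6·2)=9/16, b=Δ0−h0·(2M0+M1)/6=-15/4
seg 1: a=-2, c=M1/2=27/8, d=(M2−M1)/(6·2)=-25/16, b=Δ1−h1·(2M1+M2)/6=3
seg 2: a=5, c=M2/2=-6, d=(M3−M2)/(6·1)=17/4, b=Δ2−h2·(2M2+M3)/6=-9/4
seg 3: a=1, c=M3/2=27/4, d=(M4−M3)/(6·1)=-9/4, b=Δ3−h3·(2M3+M4)/6=-3/2
t_q=3/2 → seg 0, τ=3/2; S=1+-15/4·τ+0·τ²+9/16·τ³=-349/128

  seg 0: a=1 b=-15/4 c=0 d=9/16
  seg 1: a=-2 b=3 c=27/8 d=-25/16
  seg 2: a=5 b=-9/4 c=-6 d=17/4
  seg 3: a=1 b=-3/2 c=27/4 d=-9/4
S(3/2) = -349/128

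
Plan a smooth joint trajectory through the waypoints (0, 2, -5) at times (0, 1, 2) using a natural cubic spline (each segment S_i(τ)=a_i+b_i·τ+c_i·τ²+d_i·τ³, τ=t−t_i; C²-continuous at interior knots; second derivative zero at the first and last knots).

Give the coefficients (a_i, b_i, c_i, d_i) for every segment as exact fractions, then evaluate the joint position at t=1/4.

Δ: Δ0=2, Δ1=-7
row 1: diag=4, rhs=-54; c'=1/4, d'=-27/2
back: M1=-27/2
M: M0=0, M1=-27/2, M2=0
seg 0: a=0, c=M0/2=0, d=(M1−M0)/(6·1)=-9/4, b=Δ0−h0·(2M0+M1)/6=17/4
seg 1: a=2, c=M1/2=-27/4, d=(M2−M1)/(6·1)=9/4, b=Δ1−h1·(2M1+M2)/6=-5/2
t_q=1/4 → seg 0, τ=1/4; S=0+17/4·τ+0·τ²+-9/4·τ³=263/256

  seg 0: a=0 b=17/4 c=0 d=-9/4
  seg 1: a=2 b=-5/2 c=-27/4 d=9/4
S(1/4) = 263/256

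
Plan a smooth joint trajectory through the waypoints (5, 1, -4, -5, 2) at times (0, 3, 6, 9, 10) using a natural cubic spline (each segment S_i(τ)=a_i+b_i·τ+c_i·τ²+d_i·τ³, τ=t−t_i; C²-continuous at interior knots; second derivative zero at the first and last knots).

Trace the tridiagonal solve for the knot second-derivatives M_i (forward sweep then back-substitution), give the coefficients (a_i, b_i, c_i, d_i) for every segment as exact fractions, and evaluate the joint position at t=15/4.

Δ: Δ0=-4/3, Δ1=-5/3, Δ2=-1/3, Δ3=7
row 1: diag=12, rhs=-2; c'=1/4, d'=-1/6
row 2: denom=12−3·1/4=45/4; d'=(8−3·-1/6)/(45/4)=34/45
row 3: denom=8−3·4/15=36/5; d'=(44−3·34/45)/(36/5)=313/54
back: M3=313/54
back: M2=34/45−4/15·313/54=-64/81
back: M1=-1/6−1/4·-64/81=5/162
M: M0=0, M1=5/162, M2=-64/81, M3=313/54, M4=0
seg 0: a=5, c=M0/2=0, d=(M1−M0)/(6·3)=5/2916, b=Δ0−h0·(2M0+M1)/6=-437/324
seg 1: a=1, c=M1/2=5/324, d=(M2−M1)/(6·3)=-133/2916, b=Δ1−h1·(2M1+M2)/6=-211/162
seg 2: a=-4, c=M2/2=-32/81, d=(M3−M2)/(6·3)=1067/2916, b=Δ2−h2·(2M2+M3)/6=-791/324
seg 3: a=-5, c=M3/2=313/108, d=(M4−M3)/(6·1)=-313/324, b=Δ3−h3·(2M3+M4)/6=821/162
t_q=15/4 → seg 1, τ=3/4; S=1+-211/162·τ+5/324·τ²+-133/2916·τ³=29/2304

  seg 0: a=5 b=-437/324 c=0 d=5/2916
  seg 1: a=1 b=-211/162 c=5/324 d=-133/2916
  seg 2: a=-4 b=-791/324 c=-32/81 d=1067/2916
  seg 3: a=-5 b=821/162 c=313/108 d=-313/324
S(15/4) = 29/2304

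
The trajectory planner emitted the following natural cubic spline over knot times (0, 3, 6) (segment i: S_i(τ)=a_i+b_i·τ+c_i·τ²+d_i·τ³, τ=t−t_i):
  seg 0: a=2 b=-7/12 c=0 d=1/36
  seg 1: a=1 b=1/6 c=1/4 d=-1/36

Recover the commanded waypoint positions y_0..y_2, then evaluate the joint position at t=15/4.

y_0=2 y_1=1 y_2=3
S(15/4) = 321/256

y_0 = S_0(0) = a_0 = 2
y_1 = S_1(0) = a_1 = 1
y_2 = S_1(3) = 3
t_q=15/4 is in segment 1 (τ=3/4); S_1(τ)=321/256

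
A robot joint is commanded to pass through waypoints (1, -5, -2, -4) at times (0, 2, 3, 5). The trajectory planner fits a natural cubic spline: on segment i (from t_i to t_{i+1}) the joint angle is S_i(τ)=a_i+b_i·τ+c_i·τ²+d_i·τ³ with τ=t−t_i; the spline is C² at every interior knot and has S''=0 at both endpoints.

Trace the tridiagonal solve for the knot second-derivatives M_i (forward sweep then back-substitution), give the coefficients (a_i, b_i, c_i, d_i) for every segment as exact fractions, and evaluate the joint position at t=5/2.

  seg 0: a=1 b=-37/7 c=0 d=4/7
  seg 1: a=-5 b=11/7 c=24/7 d=-2
  seg 2: a=-2 b=17/7 c=-18/7 d=3/7
S(5/2) = -101/28

Δ: Δ0=-3, Δ1=3, Δ2=-1
row 1: diag=6, rhs=36; c'=1/6, d'=6
row 2: denom=6−1·1/6=35/6; d'=(-24−1·6)/(35/6)=-36/7
back: M2=-36/7
back: M1=6−1/6·-36/7=48/7
M: M0=0, M1=48/7, M2=-36/7, M3=0
seg 0: a=1, c=M0/2=0, d=(M1−M0)/(6·2)=4/7, b=Δ0−h0·(2M0+M1)/6=-37/7
seg 1: a=-5, c=M1/2=24/7, d=(M2−M1)/(6·1)=-2, b=Δ1−h1·(2M1+M2)/6=11/7
seg 2: a=-2, c=M2/2=-18/7, d=(M3−M2)/(6·2)=3/7, b=Δ2−h2·(2M2+M3)/6=17/7
t_q=5/2 → seg 1, τ=1/2; S=-5+11/7·τ+24/7·τ²+-2·τ³=-101/28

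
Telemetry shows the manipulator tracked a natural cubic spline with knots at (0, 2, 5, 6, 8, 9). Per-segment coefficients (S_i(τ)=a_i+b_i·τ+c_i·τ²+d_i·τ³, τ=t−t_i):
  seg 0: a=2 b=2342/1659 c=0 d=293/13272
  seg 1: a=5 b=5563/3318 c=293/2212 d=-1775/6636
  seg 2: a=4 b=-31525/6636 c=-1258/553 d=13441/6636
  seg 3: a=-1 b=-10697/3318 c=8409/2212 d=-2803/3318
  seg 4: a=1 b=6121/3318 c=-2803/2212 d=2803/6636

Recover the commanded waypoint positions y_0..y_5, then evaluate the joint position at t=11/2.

y_0=2 y_1=5 y_2=4 y_3=-1 y_4=1 y_5=2
S(11/2) = 23167/17696

y_0 = S_0(0) = a_0 = 2
y_1 = S_1(0) = a_1 = 5
y_2 = S_2(0) = a_2 = 4
y_3 = S_3(0) = a_3 = -1
y_4 = S_4(0) = a_4 = 1
y_5 = S_4(1) = 2
t_q=11/2 is in segment 2 (τ=1/2); S_2(τ)=23167/17696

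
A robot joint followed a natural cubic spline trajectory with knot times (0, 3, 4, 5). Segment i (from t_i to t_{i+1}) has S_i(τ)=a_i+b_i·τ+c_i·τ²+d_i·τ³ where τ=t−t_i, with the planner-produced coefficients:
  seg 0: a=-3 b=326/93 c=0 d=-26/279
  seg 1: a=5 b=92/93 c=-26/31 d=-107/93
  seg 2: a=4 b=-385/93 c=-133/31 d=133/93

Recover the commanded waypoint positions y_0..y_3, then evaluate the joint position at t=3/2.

y_0 = S_0(0) = a_0 = -3
y_1 = S_1(0) = a_1 = 5
y_2 = S_2(0) = a_2 = 4
y_3 = S_2(1) = -3
t_q=3/2 is in segment 0 (τ=3/2); S_0(τ)=241/124

y_0=-3 y_1=5 y_2=4 y_3=-3
S(3/2) = 241/124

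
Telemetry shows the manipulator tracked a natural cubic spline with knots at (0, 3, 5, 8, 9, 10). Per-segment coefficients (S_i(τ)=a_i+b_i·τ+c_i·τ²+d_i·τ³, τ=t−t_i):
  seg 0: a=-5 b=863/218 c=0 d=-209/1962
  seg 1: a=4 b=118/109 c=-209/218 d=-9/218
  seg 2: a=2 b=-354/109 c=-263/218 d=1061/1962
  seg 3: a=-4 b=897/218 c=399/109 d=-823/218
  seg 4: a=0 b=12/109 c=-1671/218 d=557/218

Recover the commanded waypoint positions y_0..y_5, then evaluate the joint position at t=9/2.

y_0 = S_0(0) = a_0 = -5
y_1 = S_1(0) = a_1 = 4
y_2 = S_2(0) = a_2 = 2
y_3 = S_3(0) = a_3 = -4
y_4 = S_4(0) = a_4 = 0
y_5 = S_4(1) = -5
t_q=9/2 is in segment 1 (τ=3/2); S_1(τ)=5803/1744

y_0=-5 y_1=4 y_2=2 y_3=-4 y_4=0 y_5=-5
S(9/2) = 5803/1744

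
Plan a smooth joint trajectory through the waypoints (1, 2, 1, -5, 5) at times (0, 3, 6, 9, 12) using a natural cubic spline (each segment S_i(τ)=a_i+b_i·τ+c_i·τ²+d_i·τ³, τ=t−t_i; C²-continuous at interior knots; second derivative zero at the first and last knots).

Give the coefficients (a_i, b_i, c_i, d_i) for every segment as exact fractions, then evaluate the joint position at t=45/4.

Δ: Δ0=1/3, Δ1=-1/3, Δ2=-2, Δ3=10/3
row 1: diag=12, rhs=-4; c'=1/4, d'=-1/3
row 2: denom=12−3·1/4=45/4; d'=(-10−3·-1/3)/(45/4)=-4/5
row 3: denom=12−3·4/15=56/5; d'=(32−3·-4/5)/(56/5)=43/14
back: M3=43/14
back: M2=-4/5−4/15·43/14=-34/21
back: M1=-1/3−1/4·-34/21=1/14
M: M0=0, M1=1/14, M2=-34/21, M3=43/14, M4=0
seg 0: a=1, c=M0/2=0, d=(M1−M0)/(6·3)=1/252, b=Δ0−h0·(2M0+M1)/6=25/84
seg 1: a=2, c=M1/2=1/28, d=(M2−M1)/(6·3)=-71/756, b=Δ1−h1·(2M1+M2)/6=17/42
seg 2: a=1, c=M2/2=-17/21, d=(M3−M2)/(6·3)=197/756, b=Δ2−h2·(2M2+M3)/6=-23/12
seg 3: a=-5, c=M3/2=43/28, d=(M4−M3)/(6·3)=-43/252, b=Δ3−h3·(2M3+M4)/6=11/42
t_q=45/4 → seg 3, τ=9/4; S=-5+11/42·τ+43/28·τ²+-43/252·τ³=2545/1792

  seg 0: a=1 b=25/84 c=0 d=1/252
  seg 1: a=2 b=17/42 c=1/28 d=-71/756
  seg 2: a=1 b=-23/12 c=-17/21 d=197/756
  seg 3: a=-5 b=11/42 c=43/28 d=-43/252
S(45/4) = 2545/1792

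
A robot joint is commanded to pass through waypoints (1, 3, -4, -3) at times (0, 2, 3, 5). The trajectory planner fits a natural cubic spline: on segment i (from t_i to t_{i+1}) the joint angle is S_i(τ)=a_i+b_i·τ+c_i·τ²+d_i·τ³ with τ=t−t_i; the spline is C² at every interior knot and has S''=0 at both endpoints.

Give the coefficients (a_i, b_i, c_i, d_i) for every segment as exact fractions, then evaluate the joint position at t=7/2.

Δ: Δ0=1, Δ1=-7, Δ2=1/2
row 1: diag=6, rhs=-48; c'=1/6, d'=-8
row 2: denom=6−1·1/6=35/6; d'=(45−1·-8)/(35/6)=318/35
back: M2=318/35
back: M1=-8−1/6·318/35=-333/35
M: M0=0, M1=-333/35, M2=318/35, M3=0
seg 0: a=1, c=M0/2=0, d=(M1−M0)/(6·2)=-111/140, b=Δ0−h0·(2M0+M1)/6=146/35
seg 1: a=3, c=M1/2=-333/70, d=(M2−M1)/(6·1)=31/10, b=Δ1−h1·(2M1+M2)/6=-187/35
seg 2: a=-4, c=M2/2=159/35, d=(M3−M2)/(6·2)=-53/70, b=Δ2−h2·(2M2+M3)/6=-389/70
t_q=7/2 → seg 2, τ=1/2; S=-4+-389/70·τ+159/35·τ²+-53/70·τ³=-459/80

  seg 0: a=1 b=146/35 c=0 d=-111/140
  seg 1: a=3 b=-187/35 c=-333/70 d=31/10
  seg 2: a=-4 b=-389/70 c=159/35 d=-53/70
S(7/2) = -459/80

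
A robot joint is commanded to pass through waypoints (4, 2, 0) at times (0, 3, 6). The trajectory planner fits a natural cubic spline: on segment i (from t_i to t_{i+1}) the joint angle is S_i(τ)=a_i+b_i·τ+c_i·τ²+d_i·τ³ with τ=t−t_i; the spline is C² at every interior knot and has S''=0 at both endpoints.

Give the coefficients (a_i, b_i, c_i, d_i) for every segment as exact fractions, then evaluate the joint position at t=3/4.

  seg 0: a=4 b=-2/3 c=0 d=0
  seg 1: a=2 b=-2/3 c=0 d=0
S(3/4) = 7/2

Δ: Δ0=-2/3, Δ1=-2/3
row 1: diag=12, rhs=0; c'=1/4, d'=0
back: M1=0
M: M0=0, M1=0, M2=0
seg 0: a=4, c=M0/2=0, d=(M1−M0)/(6·3)=0, b=Δ0−h0·(2M0+M1)/6=-2/3
seg 1: a=2, c=M1/2=0, d=(M2−M1)/(6·3)=0, b=Δ1−h1·(2M1+M2)/6=-2/3
t_q=3/4 → seg 0, τ=3/4; S=4+-2/3·τ+0·τ²+0·τ³=7/2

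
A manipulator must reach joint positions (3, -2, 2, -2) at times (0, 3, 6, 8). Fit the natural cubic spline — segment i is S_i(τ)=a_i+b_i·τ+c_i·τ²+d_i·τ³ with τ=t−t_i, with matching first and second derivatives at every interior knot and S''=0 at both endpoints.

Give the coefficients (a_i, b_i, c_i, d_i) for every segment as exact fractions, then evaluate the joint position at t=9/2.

  seg 0: a=3 b=-305/111 c=0 d=40/333
  seg 1: a=-2 b=55/111 c=40/37 d=-89/333
  seg 2: a=2 b=-26/111 c=-49/37 d=49/222
S(9/2) = 81/296

Δ: Δ0=-5/3, Δ1=4/3, Δ2=-2
row 1: diag=12, rhs=18; c'=1/4, d'=3/2
row 2: denom=10−3·1/4=37/4; d'=(-20−3·3/2)/(37/4)=-98/37
back: M2=-98/37
back: M1=3/2−1/4·-98/37=80/37
M: M0=0, M1=80/37, M2=-98/37, M3=0
seg 0: a=3, c=M0/2=0, d=(M1−M0)/(6·3)=40/333, b=Δ0−h0·(2M0+M1)/6=-305/111
seg 1: a=-2, c=M1/2=40/37, d=(M2−M1)/(6·3)=-89/333, b=Δ1−h1·(2M1+M2)/6=55/111
seg 2: a=2, c=M2/2=-49/37, d=(M3−M2)/(6·2)=49/222, b=Δ2−h2·(2M2+M3)/6=-26/111
t_q=9/2 → seg 1, τ=3/2; S=-2+55/111·τ+40/37·τ²+-89/333·τ³=81/296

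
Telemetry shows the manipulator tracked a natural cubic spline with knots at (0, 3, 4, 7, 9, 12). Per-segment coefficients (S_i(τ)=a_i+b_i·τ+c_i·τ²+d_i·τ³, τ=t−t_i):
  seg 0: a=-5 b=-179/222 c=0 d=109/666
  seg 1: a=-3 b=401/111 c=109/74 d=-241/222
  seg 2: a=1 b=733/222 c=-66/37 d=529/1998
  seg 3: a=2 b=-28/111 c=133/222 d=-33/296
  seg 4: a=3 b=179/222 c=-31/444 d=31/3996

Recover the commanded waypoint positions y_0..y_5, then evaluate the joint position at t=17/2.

y_0=-5 y_1=-3 y_2=1 y_3=2 y_4=3 y_5=5
S(17/2) = 6141/2368

y_0 = S_0(0) = a_0 = -5
y_1 = S_1(0) = a_1 = -3
y_2 = S_2(0) = a_2 = 1
y_3 = S_3(0) = a_3 = 2
y_4 = S_4(0) = a_4 = 3
y_5 = S_4(3) = 5
t_q=17/2 is in segment 3 (τ=3/2); S_3(τ)=6141/2368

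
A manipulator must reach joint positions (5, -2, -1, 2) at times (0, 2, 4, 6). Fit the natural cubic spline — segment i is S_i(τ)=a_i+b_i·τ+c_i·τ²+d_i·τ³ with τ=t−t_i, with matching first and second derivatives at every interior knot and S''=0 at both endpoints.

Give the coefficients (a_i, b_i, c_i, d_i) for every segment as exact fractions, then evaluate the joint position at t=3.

Δ: Δ0=-7/2, Δ1=1/2, Δ2=3/2
row 1: diag=8, rhs=24; c'=1/4, d'=3
row 2: denom=8−2·1/4=15/2; d'=(6−2·3)/(15/2)=0
back: M2=0
back: M1=3−1/4·0=3
M: M0=0, M1=3, M2=0, M3=0
seg 0: a=5, c=M0/2=0, d=(M1−M0)/(6·2)=1/4, b=Δ0−h0·(2M0+M1)/6=-9/2
seg 1: a=-2, c=M1/2=3/2, d=(M2−M1)/(6·2)=-1/4, b=Δ1−h1·(2M1+M2)/6=-3/2
seg 2: a=-1, c=M2/2=0, d=(M3−M2)/(6·2)=0, b=Δ2−h2·(2M2+M3)/6=3/2
t_q=3 → seg 1, τ=1; S=-2+-3/2·τ+3/2·τ²+-1/4·τ³=-9/4

  seg 0: a=5 b=-9/2 c=0 d=1/4
  seg 1: a=-2 b=-3/2 c=3/2 d=-1/4
  seg 2: a=-1 b=3/2 c=0 d=0
S(3) = -9/4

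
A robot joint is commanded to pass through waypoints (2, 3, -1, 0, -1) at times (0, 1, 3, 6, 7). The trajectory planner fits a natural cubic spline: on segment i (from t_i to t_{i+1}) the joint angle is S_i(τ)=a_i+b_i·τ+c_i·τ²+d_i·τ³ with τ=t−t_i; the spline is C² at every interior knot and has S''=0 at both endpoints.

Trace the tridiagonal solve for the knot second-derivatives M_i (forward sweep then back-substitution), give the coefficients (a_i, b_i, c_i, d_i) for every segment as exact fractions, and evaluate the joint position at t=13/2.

  seg 0: a=2 b=1957/1182 c=0 d=-775/1182
  seg 1: a=3 b=-184/591 c=-775/394 d=1327/2364
  seg 2: a=-1 b=-853/591 c=276/197 d=-478/1773
  seg 3: a=0 b=-187/591 c=-202/197 d=202/591
S(13/2) = -293/788

Δ: Δ0=1, Δ1=-2, Δ2=1/3, Δ3=-1
row 1: diag=6, rhs=-18; c'=1/3, d'=-3
row 2: denom=10−2·1/3=28/3; d'=(14−2·-3)/(28/3)=15/7
row 3: denom=8−3·9/28=197/28; d'=(-8−3·15/7)/(197/28)=-404/197
back: M3=-404/197
back: M2=15/7−9/28·-404/197=552/197
back: M1=-3−1/3·552/197=-775/197
M: M0=0, M1=-775/197, M2=552/197, M3=-404/197, M4=0
seg 0: a=2, c=M0/2=0, d=(M1−M0)/(6·1)=-775/1182, b=Δ0−h0·(2M0+M1)/6=1957/1182
seg 1: a=3, c=M1/2=-775/394, d=(M2−M1)/(6·2)=1327/2364, b=Δ1−h1·(2M1+M2)/6=-184/591
seg 2: a=-1, c=M2/2=276/197, d=(M3−M2)/(6·3)=-478/1773, b=Δ2−h2·(2M2+M3)/6=-853/591
seg 3: a=0, c=M3/2=-202/197, d=(M4−M3)/(6·1)=202/591, b=Δ3−h3·(2M3+M4)/6=-187/591
t_q=13/2 → seg 3, τ=1/2; S=0+-187/591·τ+-202/197·τ²+202/591·τ³=-293/788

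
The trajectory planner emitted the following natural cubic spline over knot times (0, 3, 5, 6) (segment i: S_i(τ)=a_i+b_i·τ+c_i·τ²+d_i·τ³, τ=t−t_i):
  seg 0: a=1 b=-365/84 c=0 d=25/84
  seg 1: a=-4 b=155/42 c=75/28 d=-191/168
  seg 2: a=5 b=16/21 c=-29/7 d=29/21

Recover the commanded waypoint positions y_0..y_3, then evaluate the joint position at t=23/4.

y_0 = S_0(0) = a_0 = 1
y_1 = S_1(0) = a_1 = -4
y_2 = S_2(0) = a_2 = 5
y_3 = S_2(1) = 3
t_q=23/4 is in segment 2 (τ=3/4); S_2(τ)=1713/448

y_0=1 y_1=-4 y_2=5 y_3=3
S(23/4) = 1713/448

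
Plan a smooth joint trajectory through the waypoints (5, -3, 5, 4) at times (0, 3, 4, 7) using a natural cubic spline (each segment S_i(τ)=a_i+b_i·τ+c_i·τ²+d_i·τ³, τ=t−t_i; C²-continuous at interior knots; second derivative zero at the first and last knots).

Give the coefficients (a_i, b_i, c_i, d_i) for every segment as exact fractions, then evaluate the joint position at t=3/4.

  seg 0: a=5 b=-449/63 c=0 d=281/567
  seg 1: a=-3 b=394/63 c=281/63 d=-19/7
  seg 2: a=5 b=443/63 c=-232/63 d=232/567
S(3/4) = -61/448

Δ: Δ0=-8/3, Δ1=8, Δ2=-1/3
row 1: diag=8, rhs=64; c'=1/8, d'=8
row 2: denom=8−1·1/8=63/8; d'=(-50−1·8)/(63/8)=-464/63
back: M2=-464/63
back: M1=8−1/8·-464/63=562/63
M: M0=0, M1=562/63, M2=-464/63, M3=0
seg 0: a=5, c=M0/2=0, d=(M1−M0)/(6·3)=281/567, b=Δ0−h0·(2M0+M1)/6=-449/63
seg 1: a=-3, c=M1/2=281/63, d=(M2−M1)/(6·1)=-19/7, b=Δ1−h1·(2M1+M2)/6=394/63
seg 2: a=5, c=M2/2=-232/63, d=(M3−M2)/(6·3)=232/567, b=Δ2−h2·(2M2+M3)/6=443/63
t_q=3/4 → seg 0, τ=3/4; S=5+-449/63·τ+0·τ²+281/567·τ³=-61/448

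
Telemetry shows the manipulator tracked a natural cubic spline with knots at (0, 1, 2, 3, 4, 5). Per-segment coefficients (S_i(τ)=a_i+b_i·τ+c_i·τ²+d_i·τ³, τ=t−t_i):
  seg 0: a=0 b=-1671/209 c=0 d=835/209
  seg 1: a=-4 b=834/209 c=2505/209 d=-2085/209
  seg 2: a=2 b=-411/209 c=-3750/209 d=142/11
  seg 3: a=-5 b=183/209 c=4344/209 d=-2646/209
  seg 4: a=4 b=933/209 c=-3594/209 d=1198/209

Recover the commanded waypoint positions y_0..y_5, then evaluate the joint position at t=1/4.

y_0 = S_0(0) = a_0 = 0
y_1 = S_1(0) = a_1 = -4
y_2 = S_2(0) = a_2 = 2
y_3 = S_3(0) = a_3 = -5
y_4 = S_4(0) = a_4 = 4
y_5 = S_4(1) = -3
t_q=1/4 is in segment 0 (τ=1/4); S_0(τ)=-25901/13376

y_0=0 y_1=-4 y_2=2 y_3=-5 y_4=4 y_5=-3
S(1/4) = -25901/13376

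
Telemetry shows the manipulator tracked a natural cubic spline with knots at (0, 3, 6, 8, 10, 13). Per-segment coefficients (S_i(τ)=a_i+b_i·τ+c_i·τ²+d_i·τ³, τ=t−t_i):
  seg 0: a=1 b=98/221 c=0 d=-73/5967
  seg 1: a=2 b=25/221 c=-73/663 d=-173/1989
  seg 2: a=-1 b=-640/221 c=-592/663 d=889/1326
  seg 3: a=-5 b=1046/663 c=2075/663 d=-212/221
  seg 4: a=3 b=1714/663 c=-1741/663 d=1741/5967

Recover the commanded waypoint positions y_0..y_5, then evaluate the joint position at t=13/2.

y_0=1 y_1=2 y_2=-1 y_3=-5 y_4=3 y_5=-5
S(13/2) = -9149/3536

y_0 = S_0(0) = a_0 = 1
y_1 = S_1(0) = a_1 = 2
y_2 = S_2(0) = a_2 = -1
y_3 = S_3(0) = a_3 = -5
y_4 = S_4(0) = a_4 = 3
y_5 = S_4(3) = -5
t_q=13/2 is in segment 2 (τ=1/2); S_2(τ)=-9149/3536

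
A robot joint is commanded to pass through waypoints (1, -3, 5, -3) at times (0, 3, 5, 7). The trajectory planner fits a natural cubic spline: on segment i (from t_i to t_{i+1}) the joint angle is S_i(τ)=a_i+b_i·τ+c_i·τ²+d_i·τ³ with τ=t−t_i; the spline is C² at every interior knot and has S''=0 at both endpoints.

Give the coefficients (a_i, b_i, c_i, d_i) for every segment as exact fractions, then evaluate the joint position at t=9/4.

Δ: Δ0=-4/3, Δ1=4, Δ2=-4
row 1: diag=10, rhs=32; c'=1/5, d'=16/5
row 2: denom=8−2·1/5=38/5; d'=(-48−2·16/5)/(38/5)=-136/19
back: M2=-136/19
back: M1=16/5−1/5·-136/19=88/19
M: M0=0, M1=88/19, M2=-136/19, M3=0
seg 0: a=1, c=M0/2=0, d=(M1−M0)/(6·3)=44/171, b=Δ0−h0·(2M0+M1)/6=-208/57
seg 1: a=-3, c=M1/2=44/19, d=(M2−M1)/(6·2)=-56/57, b=Δ1−h1·(2M1+M2)/6=188/57
seg 2: a=5, c=M2/2=-68/19, d=(M3−M2)/(6·2)=34/57, b=Δ2−h2·(2M2+M3)/6=44/57
t_q=9/4 → seg 0, τ=9/4; S=1+-208/57·τ+0·τ²+44/171·τ³=-1301/304

  seg 0: a=1 b=-208/57 c=0 d=44/171
  seg 1: a=-3 b=188/57 c=44/19 d=-56/57
  seg 2: a=5 b=44/57 c=-68/19 d=34/57
S(9/4) = -1301/304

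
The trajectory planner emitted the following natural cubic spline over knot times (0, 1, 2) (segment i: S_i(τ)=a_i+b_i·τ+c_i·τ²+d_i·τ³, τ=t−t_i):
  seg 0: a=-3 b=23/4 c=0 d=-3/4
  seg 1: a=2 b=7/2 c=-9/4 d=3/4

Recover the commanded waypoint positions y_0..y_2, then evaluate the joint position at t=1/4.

y_0 = S_0(0) = a_0 = -3
y_1 = S_1(0) = a_1 = 2
y_2 = S_1(1) = 4
t_q=1/4 is in segment 0 (τ=1/4); S_0(τ)=-403/256

y_0=-3 y_1=2 y_2=4
S(1/4) = -403/256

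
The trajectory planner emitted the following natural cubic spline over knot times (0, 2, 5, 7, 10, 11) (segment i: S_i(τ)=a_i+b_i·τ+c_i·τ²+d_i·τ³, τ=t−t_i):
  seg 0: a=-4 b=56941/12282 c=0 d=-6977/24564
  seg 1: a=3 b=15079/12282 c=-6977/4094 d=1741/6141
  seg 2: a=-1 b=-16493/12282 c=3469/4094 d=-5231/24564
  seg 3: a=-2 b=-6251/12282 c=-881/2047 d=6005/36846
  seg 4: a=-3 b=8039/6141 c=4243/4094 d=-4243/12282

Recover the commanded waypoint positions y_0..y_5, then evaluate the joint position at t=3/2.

y_0=-4 y_1=3 y_2=-1 y_3=-2 y_4=-3 y_5=-1
S(3/2) = 130719/65504

y_0 = S_0(0) = a_0 = -4
y_1 = S_1(0) = a_1 = 3
y_2 = S_2(0) = a_2 = -1
y_3 = S_3(0) = a_3 = -2
y_4 = S_4(0) = a_4 = -3
y_5 = S_4(1) = -1
t_q=3/2 is in segment 0 (τ=3/2); S_0(τ)=130719/65504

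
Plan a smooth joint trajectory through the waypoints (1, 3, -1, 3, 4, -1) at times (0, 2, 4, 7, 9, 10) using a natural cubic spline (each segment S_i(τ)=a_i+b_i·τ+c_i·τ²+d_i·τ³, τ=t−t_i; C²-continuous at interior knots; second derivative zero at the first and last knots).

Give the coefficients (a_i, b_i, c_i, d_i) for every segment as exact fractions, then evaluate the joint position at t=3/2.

Δ: Δ0=1, Δ1=-2, Δ2=4/3, Δ3=1/2, Δ4=-5
row 1: diag=8, rhs=-18; c'=1/4, d'=-9/4
row 2: denom=10−2·1/4=19/2; d'=(20−2·-9/4)/(19/2)=49/19
row 3: denom=10−3·6/19=172/19; d'=(-5−3·49/19)/(172/19)=-121/86
row 4: denom=6−2·19/86=239/43; d'=(-33−2·-121/86)/(239/43)=-1298/239
back: M4=-1298/239
back: M3=-121/86−19/86·-1298/239=-99/478
back: M2=49/19−6/19·-99/478=632/239
back: M1=-9/4−1/4·632/239=-2783/956
M: M0=0, M1=-2783/956, M2=632/239, M3=-99/478, M4=-1298/239, M5=0
seg 0: a=1, c=M0/2=0, d=(M1−M0)/(6·2)=-2783/11472, b=Δ0−h0·(2M0+M1)/6=5651/2868
seg 1: a=3, c=M1/2=-2783/1912, d=(M2−M1)/(6·2)=5311/11472, b=Δ1−h1·(2M1+M2)/6=-1349/1434
seg 2: a=-1, c=M2/2=316/239, d=(M3−M2)/(6·3)=-1363/8604, b=Δ2−h2·(2M2+M3)/6=-3463/2868
seg 3: a=3, c=M3/2=-99/956, d=(M4−M3)/(6·2)=-2497/5736, b=Δ3−h3·(2M3+M4)/6=3511/1434
seg 4: a=4, c=M4/2=-649/239, d=(M5−M4)/(6·1)=649/717, b=Δ4−h4·(2M4+M5)/6=-2287/717
t_q=3/2 → seg 0, τ=3/2; S=1+5651/2868·τ+0·τ²+-2783/11472·τ³=95961/30592

  seg 0: a=1 b=5651/2868 c=0 d=-2783/11472
  seg 1: a=3 b=-1349/1434 c=-2783/1912 d=5311/11472
  seg 2: a=-1 b=-3463/2868 c=316/239 d=-1363/8604
  seg 3: a=3 b=3511/1434 c=-99/956 d=-2497/5736
  seg 4: a=4 b=-2287/717 c=-649/239 d=649/717
S(3/2) = 95961/30592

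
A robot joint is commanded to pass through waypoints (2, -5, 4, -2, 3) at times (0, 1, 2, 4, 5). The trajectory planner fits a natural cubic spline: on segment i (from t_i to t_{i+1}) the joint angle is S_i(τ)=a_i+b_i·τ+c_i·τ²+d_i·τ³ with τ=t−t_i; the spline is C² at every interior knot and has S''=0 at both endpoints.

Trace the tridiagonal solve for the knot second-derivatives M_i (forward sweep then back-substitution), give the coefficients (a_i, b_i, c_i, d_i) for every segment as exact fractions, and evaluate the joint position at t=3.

Δ: Δ0=-7, Δ1=9, Δ2=-3, Δ3=5
row 1: diag=4, rhs=96; c'=1/4, d'=24
row 2: denom=6−1·1/4=23/4; d'=(-72−1·24)/(23/4)=-384/23
row 3: denom=6−2·8/23=122/23; d'=(48−2·-384/23)/(122/23)=936/61
back: M3=936/61
back: M2=-384/23−8/23·936/61=-1344/61
back: M1=24−1/4·-1344/61=1800/61
M: M0=0, M1=1800/61, M2=-1344/61, M3=936/61, M4=0
seg 0: a=2, c=M0/2=0, d=(M1−M0)/(6·1)=300/61, b=Δ0−h0·(2M0+M1)/6=-727/61
seg 1: a=-5, c=M1/2=900/61, d=(M2−M1)/(6·1)=-524/61, b=Δ1−h1·(2M1+M2)/6=173/61
seg 2: a=4, c=M2/2=-672/61, d=(M3−M2)/(6·2)=190/61, b=Δ2−h2·(2M2+M3)/6=401/61
seg 3: a=-2, c=M3/2=468/61, d=(M4−M3)/(6·1)=-156/61, b=Δ3−h3·(2M3+M4)/6=-7/61
t_q=3 → seg 2, τ=1; S=4+401/61·τ+-672/61·τ²+190/61·τ³=163/61

  seg 0: a=2 b=-727/61 c=0 d=300/61
  seg 1: a=-5 b=173/61 c=900/61 d=-524/61
  seg 2: a=4 b=401/61 c=-672/61 d=190/61
  seg 3: a=-2 b=-7/61 c=468/61 d=-156/61
S(3) = 163/61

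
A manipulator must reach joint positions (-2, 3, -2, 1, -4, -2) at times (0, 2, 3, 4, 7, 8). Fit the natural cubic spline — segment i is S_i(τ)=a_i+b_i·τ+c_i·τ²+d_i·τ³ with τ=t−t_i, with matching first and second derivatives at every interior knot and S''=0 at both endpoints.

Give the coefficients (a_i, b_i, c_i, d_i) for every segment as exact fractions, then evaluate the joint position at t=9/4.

  seg 0: a=-2 b=43195/7302 c=0 d=-6235/7302
  seg 1: a=3 b=-31625/7302 c=-6235/1217 d=32525/7302
  seg 2: a=-2 b=-4435/3651 c=20055/2434 d=-29389/7302
  seg 3: a=1 b=23293/7302 c=-4667/1217 d=16181/21906
  seg 4: a=-4 b=455/3651 c=6847/2434 d=-6847/7302
S(9/4) = 259623/155776

Δ: Δ0=5/2, Δ1=-5, Δ2=3, Δ3=-5/3, Δ4=2
row 1: diag=6, rhs=-45; c'=1/6, d'=-15/2
row 2: denom=4−1·1/6=23/6; d'=(48−1·-15/2)/(23/6)=333/23
row 3: denom=8−1·6/23=178/23; d'=(-28−1·333/23)/(178/23)=-977/178
row 4: denom=8−3·69/178=1217/178; d'=(22−3·-977/178)/(1217/178)=6847/1217
back: M4=6847/1217
back: M3=-977/178−69/178·6847/1217=-9334/1217
back: M2=333/23−6/23·-9334/1217=20055/1217
back: M1=-15/2−1/6·20055/1217=-12470/1217
M: M0=0, M1=-12470/1217, M2=20055/1217, M3=-9334/1217, M4=6847/1217, M5=0
seg 0: a=-2, c=M0/2=0, d=(M1−M0)/(6·2)=-6235/7302, b=Δ0−h0·(2M0+M1)/6=43195/7302
seg 1: a=3, c=M1/2=-6235/1217, d=(M2−M1)/(6·1)=32525/7302, b=Δ1−h1·(2M1+M2)/6=-31625/7302
seg 2: a=-2, c=M2/2=20055/2434, d=(M3−M2)/(6·1)=-29389/7302, b=Δ2−h2·(2M2+M3)/6=-4435/3651
seg 3: a=1, c=M3/2=-4667/1217, d=(M4−M3)/(6·3)=16181/21906, b=Δ3−h3·(2M3+M4)/6=23293/7302
seg 4: a=-4, c=M4/2=6847/2434, d=(M5−M4)/(6·1)=-6847/7302, b=Δ4−h4·(2M4+M5)/6=455/3651
t_q=9/4 → seg 1, τ=1/4; S=3+-31625/7302·τ+-6235/1217·τ²+32525/7302·τ³=259623/155776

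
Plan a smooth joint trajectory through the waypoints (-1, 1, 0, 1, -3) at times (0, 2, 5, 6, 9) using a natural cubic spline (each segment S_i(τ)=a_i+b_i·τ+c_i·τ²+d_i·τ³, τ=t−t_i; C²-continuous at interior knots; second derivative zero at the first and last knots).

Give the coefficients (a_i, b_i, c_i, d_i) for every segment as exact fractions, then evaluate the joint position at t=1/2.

Δ: Δ0=1, Δ1=-1/3, Δ2=1, Δ3=-4/3
row 1: diag=10, rhs=-8; c'=3/10, d'=-4/5
row 2: denom=8−3·3/10=71/10; d'=(8−3·-4/5)/(71/10)=104/71
row 3: denom=8−1·10/71=558/71; d'=(-14−1·104/71)/(558/71)=-61/31
back: M3=-61/31
back: M2=104/71−10/71·-61/31=54/31
back: M1=-4/5−3/10·54/31=-41/31
M: M0=0, M1=-41/31, M2=54/31, M3=-61/31, M4=0
seg 0: a=-1, c=M0/2=0, d=(M1−M0)/(6·2)=-41/372, b=Δ0−h0·(2M0+M1)/6=134/93
seg 1: a=1, c=M1/2=-41/62, d=(M2−M1)/(6·3)=95/558, b=Δ1−h1·(2M1+M2)/6=11/93
seg 2: a=0, c=M2/2=27/31, d=(M3−M2)/(6·1)=-115/186, b=Δ2−h2·(2M2+M3)/6=139/186
seg 3: a=1, c=M3/2=-61/62, d=(M4−M3)/(6·3)=61/558, b=Δ3−h3·(2M3+M4)/6=59/93
t_q=1/2 → seg 0, τ=1/2; S=-1+134/93·τ+0·τ²+-41/372·τ³=-291/992

  seg 0: a=-1 b=134/93 c=0 d=-41/372
  seg 1: a=1 b=11/93 c=-41/62 d=95/558
  seg 2: a=0 b=139/186 c=27/31 d=-115/186
  seg 3: a=1 b=59/93 c=-61/62 d=61/558
S(1/2) = -291/992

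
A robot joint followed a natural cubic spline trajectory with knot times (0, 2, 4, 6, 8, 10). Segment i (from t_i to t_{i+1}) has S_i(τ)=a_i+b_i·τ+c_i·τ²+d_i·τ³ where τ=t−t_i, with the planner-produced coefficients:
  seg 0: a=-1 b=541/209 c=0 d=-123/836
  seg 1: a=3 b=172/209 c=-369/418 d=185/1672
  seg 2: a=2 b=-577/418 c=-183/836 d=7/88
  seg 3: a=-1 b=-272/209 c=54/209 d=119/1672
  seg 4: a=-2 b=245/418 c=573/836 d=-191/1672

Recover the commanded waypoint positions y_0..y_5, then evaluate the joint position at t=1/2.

y_0 = S_0(0) = a_0 = -1
y_1 = S_1(0) = a_1 = 3
y_2 = S_2(0) = a_2 = 2
y_3 = S_3(0) = a_3 = -1
y_4 = S_4(0) = a_4 = -2
y_5 = S_4(2) = 1
t_q=1/2 is in segment 0 (τ=1/2); S_0(τ)=1845/6688

y_0=-1 y_1=3 y_2=2 y_3=-1 y_4=-2 y_5=1
S(1/2) = 1845/6688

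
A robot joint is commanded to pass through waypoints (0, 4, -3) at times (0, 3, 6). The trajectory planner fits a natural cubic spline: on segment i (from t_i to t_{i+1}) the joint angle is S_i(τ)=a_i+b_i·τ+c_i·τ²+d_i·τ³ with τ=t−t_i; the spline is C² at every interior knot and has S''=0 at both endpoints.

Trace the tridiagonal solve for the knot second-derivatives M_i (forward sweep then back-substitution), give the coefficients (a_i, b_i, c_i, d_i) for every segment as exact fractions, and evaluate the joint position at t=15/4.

  seg 0: a=0 b=9/4 c=0 d=-11/108
  seg 1: a=4 b=-1/2 c=-11/12 d=11/108
S(15/4) = 807/256

Δ: Δ0=4/3, Δ1=-7/3
row 1: diag=12, rhs=-22; c'=1/4, d'=-11/6
back: M1=-11/6
M: M0=0, M1=-11/6, M2=0
seg 0: a=0, c=M0/2=0, d=(M1−M0)/(6·3)=-11/108, b=Δ0−h0·(2M0+M1)/6=9/4
seg 1: a=4, c=M1/2=-11/12, d=(M2−M1)/(6·3)=11/108, b=Δ1−h1·(2M1+M2)/6=-1/2
t_q=15/4 → seg 1, τ=3/4; S=4+-1/2·τ+-11/12·τ²+11/108·τ³=807/256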